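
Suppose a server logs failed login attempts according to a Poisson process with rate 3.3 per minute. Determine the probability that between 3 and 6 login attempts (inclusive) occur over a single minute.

0.5896

With mean μ = 3.3 per minute,
P(3 ≤ N ≤ 6) = Σ_{j=3}^{6} e^(−3.3) · 3.3^j/j! ≈ 0.5896.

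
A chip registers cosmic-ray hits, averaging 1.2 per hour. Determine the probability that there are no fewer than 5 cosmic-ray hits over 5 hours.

0.7149

Over the interval, μ = 1.2 × 5 = 6 (5 hours).
P(N ≥ 5) = 1 − P(N ≤ 4) = 1 − Σ_{j=0}^{4} e^(−μ) μ^j/j! ≈ 0.7149.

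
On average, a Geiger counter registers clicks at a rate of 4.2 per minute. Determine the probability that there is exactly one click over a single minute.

With mean μ = 4.2 per minute,
P(N = 1) = e^(−μ) μ^1/1! = e^(−4.2) · 4.2^1/1 ≈ 0.0630.

0.0630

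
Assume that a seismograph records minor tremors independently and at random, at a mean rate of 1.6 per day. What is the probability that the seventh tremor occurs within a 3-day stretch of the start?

Over the interval, μ = 1.6 × 3 = 4.8 (a 3-day stretch = 3 days).
The seventh arrival falls in the interval iff at least 7 events occur there: P(S_7 ≤ t) = P(N ≥ 7) = 1 − P(N ≤ 6) ≈ 0.2092.

0.2092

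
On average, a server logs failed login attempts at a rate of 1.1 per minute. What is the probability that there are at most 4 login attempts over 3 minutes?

Over the interval, μ = 1.1 × 3 = 3.3 (3 minutes).
P(N ≤ 4) = Σ_{j=0}^{4} e^(−μ) μ^j/j! ≈ 0.7626.

0.7626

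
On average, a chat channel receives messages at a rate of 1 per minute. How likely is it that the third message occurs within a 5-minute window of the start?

Over the interval, μ = 1 × 5 = 5 (a 5-minute window = 5 minutes).
The third arrival falls in the interval iff at least 3 events occur there: P(S_3 ≤ t) = P(N ≥ 3) = 1 − P(N ≤ 2) ≈ 0.8753.

0.8753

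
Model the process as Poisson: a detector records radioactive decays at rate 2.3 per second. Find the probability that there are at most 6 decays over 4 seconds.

0.1892

Over the interval, μ = 2.3 × 4 = 9.2 (4 seconds).
P(N ≤ 6) = Σ_{j=0}^{6} e^(−μ) μ^j/j! ≈ 0.1892.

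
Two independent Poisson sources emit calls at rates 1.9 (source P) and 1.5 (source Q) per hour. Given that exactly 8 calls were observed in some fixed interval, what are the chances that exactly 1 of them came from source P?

0.0145

Given the total, each event is independently from source P with probability p = λ_P/(λ_P+λ_Q) = 1.9/3.4 ≈ 0.5588.
So K ~ Binomial(8, 1.9/3.4): P(K = 1) = C(8,1) · (1.9/3.4)^1 · (1.5/3.4)^7 ≈ 0.0145.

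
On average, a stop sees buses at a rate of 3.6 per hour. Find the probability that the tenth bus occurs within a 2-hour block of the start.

Over the interval, μ = 3.6 × 2 = 7.2 (a 2-hour block = 2 hours).
The tenth arrival falls in the interval iff at least 10 events occur there: P(S_10 ≤ t) = P(N ≥ 10) = 1 − P(N ≤ 9) ≈ 0.1904.

0.1904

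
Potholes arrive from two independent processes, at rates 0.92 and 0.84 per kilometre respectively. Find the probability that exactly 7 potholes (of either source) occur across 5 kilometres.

0.1222

Independent Poisson processes superpose: combined rate λ = 0.92 + 0.84 = 1.76 per kilometre.
Over the interval, μ = 1.76 × 5 = 8.8 (5 kilometres).
P(N = 7) = e^(−8.8) · 8.8^7/7! ≈ 0.1222.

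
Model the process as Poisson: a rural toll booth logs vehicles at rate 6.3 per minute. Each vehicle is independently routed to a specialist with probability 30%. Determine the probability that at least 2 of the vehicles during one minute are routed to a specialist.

Thinning: the vehicles that are routed to a specialist themselves form a Poisson process with rate 0.3 × 6.3 = 1.89 per minute.
So μ = 1.89.
P(N ≥ 2) = 1 − P(N ≤ 1) ≈ 0.5634.

0.5634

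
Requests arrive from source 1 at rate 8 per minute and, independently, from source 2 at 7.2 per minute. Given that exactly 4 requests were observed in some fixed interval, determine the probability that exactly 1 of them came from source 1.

0.2238

Given the total, each event is independently from source 1 with probability p = λ_1/(λ_1+λ_2) = 8/15.2 ≈ 0.5263.
So K ~ Binomial(4, 8/15.2): P(K = 1) = C(4,1) · (8/15.2)^1 · (7.2/15.2)^3 ≈ 0.2238.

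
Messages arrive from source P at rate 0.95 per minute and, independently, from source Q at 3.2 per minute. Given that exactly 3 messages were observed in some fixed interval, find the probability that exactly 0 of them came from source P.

Given the total, each event is independently from source P with probability p = λ_P/(λ_P+λ_Q) = 0.95/4.15 ≈ 0.2289.
So K ~ Binomial(3, 0.95/4.15): P(K = 0) = C(3,0) · (0.95/4.15)^0 · (3.2/4.15)^3 ≈ 0.4585.

0.4585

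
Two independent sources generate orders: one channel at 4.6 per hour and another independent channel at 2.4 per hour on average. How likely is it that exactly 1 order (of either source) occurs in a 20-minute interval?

0.2263

Independent Poisson processes superpose: combined rate λ = 4.6 + 2.4 = 7 per hour.
Over the interval, μ = 7 × 1/3 ≈ 2.33333 (a 20-minute interval = 1/3 hours).
P(N = 1) = e^(−2.33333) · 2.33333^1/1! ≈ 0.2263.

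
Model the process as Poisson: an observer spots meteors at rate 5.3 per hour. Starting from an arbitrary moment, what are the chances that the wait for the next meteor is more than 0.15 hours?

The wait for the next event is exponential with rate λ = 5.3 per hour.
P(T > 0.15) = e^(−λt) = e^(−5.3 × 0.15) = e^(−0.795) ≈ 0.4516.

0.4516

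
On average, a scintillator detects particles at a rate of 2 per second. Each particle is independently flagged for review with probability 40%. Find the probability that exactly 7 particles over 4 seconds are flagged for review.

0.0278

Thinning: the particles that are flagged for review themselves form a Poisson process with rate 0.4 × 2 = 0.8 per second.
Over the interval, μ = 0.8 × 4 = 3.2 (4 seconds).
P(N = 7) = e^(−3.2) · 3.2^7/7! ≈ 0.0278.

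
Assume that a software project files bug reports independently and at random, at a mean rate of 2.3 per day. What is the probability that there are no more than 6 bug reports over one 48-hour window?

0.8180

Over the interval, μ = 2.3 × 2 = 4.6 (a 48-hour window = 2 days).
P(N ≤ 6) = Σ_{j=0}^{6} e^(−μ) μ^j/j! ≈ 0.8180.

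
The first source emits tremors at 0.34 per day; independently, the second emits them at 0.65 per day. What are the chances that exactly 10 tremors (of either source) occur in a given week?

Independent Poisson processes superpose: combined rate λ = 0.34 + 0.65 = 0.99 per day.
Over the interval, μ = 0.99 × 7 = 6.93 (a week = 7 days).
P(N = 10) = e^(−6.93) · 6.93^10/10! ≈ 0.0689.

0.0689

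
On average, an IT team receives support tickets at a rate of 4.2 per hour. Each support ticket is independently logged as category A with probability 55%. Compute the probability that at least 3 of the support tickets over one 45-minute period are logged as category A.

Thinning: the support tickets that are logged as category A themselves form a Poisson process with rate 0.55 × 4.2 = 2.31 per hour.
Over the interval, μ = 2.31 × 0.75 = 1.7325 (a 45-minute period = 0.75 hours).
P(N ≥ 3) = 1 − P(N ≤ 2) ≈ 0.2514.

0.2514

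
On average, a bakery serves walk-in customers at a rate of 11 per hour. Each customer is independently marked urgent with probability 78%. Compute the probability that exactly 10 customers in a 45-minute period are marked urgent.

Thinning: the customers that are marked urgent themselves form a Poisson process with rate 0.78 × 11 = 8.58 per hour.
Over the interval, μ = 8.58 × 0.75 = 6.435 (a 45-minute period = 0.75 hours).
P(N = 10) = e^(−6.435) · 6.435^10/10! ≈ 0.0538.

0.0538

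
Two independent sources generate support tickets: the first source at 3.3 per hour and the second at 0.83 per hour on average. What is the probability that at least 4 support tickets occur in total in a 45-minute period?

Independent Poisson processes superpose: combined rate λ = 3.3 + 0.83 = 4.13 per hour.
Over the interval, μ = 4.13 × 0.75 = 3.0975 (a 45-minute period = 0.75 hours).
P(N ≥ 4) = 1 − P(N ≤ 3) ≈ 0.3746.

0.3746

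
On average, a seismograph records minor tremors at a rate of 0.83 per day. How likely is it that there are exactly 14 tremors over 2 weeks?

0.0843

Over the interval, μ = 0.83 × 14 = 11.62 (2 weeks = 14 days).
P(N = 14) = e^(−μ) μ^14/14! = e^(−11.62) · 11.62^14/87178291200 ≈ 0.0843.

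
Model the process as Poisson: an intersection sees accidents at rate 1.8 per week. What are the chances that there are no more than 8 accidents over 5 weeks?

Over the interval, μ = 1.8 × 5 = 9 (5 weeks).
P(N ≤ 8) = Σ_{j=0}^{8} e^(−μ) μ^j/j! ≈ 0.4557.

0.4557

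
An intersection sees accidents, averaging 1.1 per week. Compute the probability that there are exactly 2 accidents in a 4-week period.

Over the interval, μ = 1.1 × 4 = 4.4 (a 4-week period = 4 weeks).
P(N = 2) = e^(−μ) μ^2/2! = e^(−4.4) · 4.4^2/2 ≈ 0.1188.

0.1188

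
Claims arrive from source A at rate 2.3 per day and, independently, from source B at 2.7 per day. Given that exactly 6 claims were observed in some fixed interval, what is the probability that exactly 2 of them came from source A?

0.2699

Given the total, each event is independently from source A with probability p = λ_A/(λ_A+λ_B) = 2.3/5 = 0.4600.
So K ~ Binomial(6, 2.3/5): P(K = 2) = C(6,2) · (2.3/5)^2 · (2.7/5)^4 ≈ 0.2699.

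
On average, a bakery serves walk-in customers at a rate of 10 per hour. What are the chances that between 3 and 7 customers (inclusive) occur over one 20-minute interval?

0.6264

Over the interval, μ = 10 × 1/3 ≈ 3.33333 (a 20-minute interval = 1/3 hours).
P(3 ≤ N ≤ 7) = Σ_{j=3}^{7} e^(−3.33333) · 3.33333^j/j! ≈ 0.6264.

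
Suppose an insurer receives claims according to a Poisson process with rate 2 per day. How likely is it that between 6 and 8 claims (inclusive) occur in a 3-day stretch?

Over the interval, μ = 2 × 3 = 6 (a 3-day stretch = 3 days).
P(6 ≤ N ≤ 8) = Σ_{j=6}^{8} e^(−6) · 6^j/j! ≈ 0.4016.

0.4016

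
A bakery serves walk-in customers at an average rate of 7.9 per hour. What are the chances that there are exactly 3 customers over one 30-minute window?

Over the interval, μ = 7.9 × 0.5 = 3.95 (a 30-minute window = 0.5 hours).
P(N = 3) = e^(−μ) μ^3/3! = e^(−3.95) · 3.95^3/6 ≈ 0.1978.

0.1978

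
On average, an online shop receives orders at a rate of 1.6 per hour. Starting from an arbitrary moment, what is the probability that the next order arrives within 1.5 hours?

0.9093

Inter-arrival times are exponential with rate λ = 1.6 per hour.
P(T ≤ 1.5) = 1 − e^(−λt) = 1 − e^(−1.6 × 1.5) = 1 − e^(−2.4) ≈ 0.9093.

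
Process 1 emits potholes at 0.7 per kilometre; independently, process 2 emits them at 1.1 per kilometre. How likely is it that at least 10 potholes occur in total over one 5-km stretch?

0.4126

Independent Poisson processes superpose: combined rate λ = 0.7 + 1.1 = 1.8 per kilometre.
Over the interval, μ = 1.8 × 5 = 9 (a 5-km stretch = 5 kilometres).
P(N ≥ 10) = 1 − P(N ≤ 9) ≈ 0.4126.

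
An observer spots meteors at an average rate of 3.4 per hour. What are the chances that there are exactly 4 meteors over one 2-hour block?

Over the interval, μ = 3.4 × 2 = 6.8 (a 2-hour block = 2 hours).
P(N = 4) = e^(−μ) μ^4/4! = e^(−6.8) · 6.8^4/24 ≈ 0.0992.

0.0992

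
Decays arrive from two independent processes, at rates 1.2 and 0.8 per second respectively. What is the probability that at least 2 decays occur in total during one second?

0.5940

Independent Poisson processes superpose: combined rate λ = 1.2 + 0.8 = 2 per second.
So μ = 2.
P(N ≥ 2) = 1 − P(N ≤ 1) ≈ 0.5940.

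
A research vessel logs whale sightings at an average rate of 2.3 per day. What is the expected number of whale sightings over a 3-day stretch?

E[N] = λt = 2.3 × 3 = 6.9 (a 3-day stretch = 3 days).

6.9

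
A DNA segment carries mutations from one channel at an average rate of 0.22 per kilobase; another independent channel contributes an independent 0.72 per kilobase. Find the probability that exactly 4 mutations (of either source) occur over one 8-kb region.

0.0722

Independent Poisson processes superpose: combined rate λ = 0.22 + 0.72 = 0.94 per kilobase.
Over the interval, μ = 0.94 × 8 = 7.52 (an 8-kb region = 8 kilobases).
P(N = 4) = e^(−7.52) · 7.52^4/4! ≈ 0.0722.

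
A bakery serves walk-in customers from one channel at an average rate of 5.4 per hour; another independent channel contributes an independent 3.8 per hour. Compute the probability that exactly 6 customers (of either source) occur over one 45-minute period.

Independent Poisson processes superpose: combined rate λ = 5.4 + 3.8 = 9.2 per hour.
Over the interval, μ = 9.2 × 0.75 = 6.9 (a 45-minute period = 0.75 hours).
P(N = 6) = e^(−6.9) · 6.9^6/6! ≈ 0.1511.

0.1511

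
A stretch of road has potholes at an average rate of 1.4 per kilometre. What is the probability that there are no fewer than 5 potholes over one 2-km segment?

Over the interval, μ = 1.4 × 2 = 2.8 (a 2-km segment = 2 kilometres).
P(N ≥ 5) = 1 − P(N ≤ 4) = 1 − Σ_{j=0}^{4} e^(−μ) μ^j/j! ≈ 0.1523.

0.1523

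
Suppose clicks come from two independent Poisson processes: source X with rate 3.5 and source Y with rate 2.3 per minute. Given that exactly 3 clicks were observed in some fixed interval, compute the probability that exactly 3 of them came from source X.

Given the total, each event is independently from source X with probability p = λ_X/(λ_X+λ_Y) = 3.5/5.8 ≈ 0.6034.
So K ~ Binomial(3, 3.5/5.8): P(K = 3) = C(3,3) · (3.5/5.8)^3 · (2.3/5.8)^0 ≈ 0.2197.

0.2197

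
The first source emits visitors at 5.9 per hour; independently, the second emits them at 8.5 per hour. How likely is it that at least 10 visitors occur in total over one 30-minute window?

Independent Poisson processes superpose: combined rate λ = 5.9 + 8.5 = 14.4 per hour.
Over the interval, μ = 14.4 × 0.5 = 7.2 (a 30-minute window = 0.5 hours).
P(N ≥ 10) = 1 − P(N ≤ 9) ≈ 0.1904.

0.1904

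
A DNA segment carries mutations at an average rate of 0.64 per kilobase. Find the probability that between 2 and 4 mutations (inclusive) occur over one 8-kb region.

0.3831

Over the interval, μ = 0.64 × 8 = 5.12 (an 8-kb region = 8 kilobases).
P(2 ≤ N ≤ 4) = Σ_{j=2}^{4} e^(−5.12) · 5.12^j/j! ≈ 0.3831.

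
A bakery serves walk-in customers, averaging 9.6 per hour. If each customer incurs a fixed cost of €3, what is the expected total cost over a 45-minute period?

E[N] = 9.6 × 0.75 = 7.2 (a 45-minute period = 0.75 hours); E[cost] = 7.2 × €3 = €21.6.

€21.6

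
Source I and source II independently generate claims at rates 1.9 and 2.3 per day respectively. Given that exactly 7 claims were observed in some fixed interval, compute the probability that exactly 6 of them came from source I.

0.0329

Given the total, each event is independently from source I with probability p = λ_I/(λ_I+λ_II) = 1.9/4.2 ≈ 0.4524.
So K ~ Binomial(7, 1.9/4.2): P(K = 6) = C(7,6) · (1.9/4.2)^6 · (2.3/4.2)^1 ≈ 0.0329.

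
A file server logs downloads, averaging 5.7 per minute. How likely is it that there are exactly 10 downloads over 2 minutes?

Over the interval, μ = 5.7 × 2 = 11.4 (2 minutes).
P(N = 10) = e^(−μ) μ^10/10! = e^(−11.4) · 11.4^10/3628800 ≈ 0.1144.

0.1144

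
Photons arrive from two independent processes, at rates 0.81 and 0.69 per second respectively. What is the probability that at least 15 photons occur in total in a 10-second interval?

0.5343

Independent Poisson processes superpose: combined rate λ = 0.81 + 0.69 = 1.5 per second.
Over the interval, μ = 1.5 × 10 = 15 (a 10-second interval = 10 seconds).
P(N ≥ 15) = 1 − P(N ≤ 14) ≈ 0.5343.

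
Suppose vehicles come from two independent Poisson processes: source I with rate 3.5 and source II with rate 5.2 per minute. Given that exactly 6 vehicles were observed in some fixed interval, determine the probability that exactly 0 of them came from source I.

0.0456

Given the total, each event is independently from source I with probability p = λ_I/(λ_I+λ_II) = 3.5/8.7 ≈ 0.4023.
So K ~ Binomial(6, 3.5/8.7): P(K = 0) = C(6,0) · (3.5/8.7)^0 · (5.2/8.7)^6 ≈ 0.0456.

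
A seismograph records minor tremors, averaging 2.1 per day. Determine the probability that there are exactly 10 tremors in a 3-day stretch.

Over the interval, μ = 2.1 × 3 = 6.3 (a 3-day stretch = 3 days).
P(N = 10) = e^(−μ) μ^10/10! = e^(−6.3) · 6.3^10/3628800 ≈ 0.0498.

0.0498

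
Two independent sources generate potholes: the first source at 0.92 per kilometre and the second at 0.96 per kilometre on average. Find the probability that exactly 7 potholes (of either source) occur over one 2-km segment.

Independent Poisson processes superpose: combined rate λ = 0.92 + 0.96 = 1.88 per kilometre.
Over the interval, μ = 1.88 × 2 = 3.76 (a 2-km segment = 2 kilometres).
P(N = 7) = e^(−3.76) · 3.76^7/7! ≈ 0.0491.

0.0491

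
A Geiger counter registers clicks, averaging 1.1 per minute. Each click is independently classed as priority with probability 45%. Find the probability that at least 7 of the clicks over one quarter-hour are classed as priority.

0.6115

Thinning: the clicks that are classed as priority themselves form a Poisson process with rate 0.45 × 1.1 = 0.495 per minute.
Over the interval, μ = 0.495 × 15 = 7.425 (a quarter-hour = 15 minutes).
P(N ≥ 7) = 1 − P(N ≤ 6) ≈ 0.6115.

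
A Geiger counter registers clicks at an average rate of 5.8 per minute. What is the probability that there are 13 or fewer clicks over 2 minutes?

0.7230

Over the interval, μ = 5.8 × 2 = 11.6 (2 minutes).
P(N ≤ 13) = Σ_{j=0}^{13} e^(−μ) μ^j/j! ≈ 0.7230.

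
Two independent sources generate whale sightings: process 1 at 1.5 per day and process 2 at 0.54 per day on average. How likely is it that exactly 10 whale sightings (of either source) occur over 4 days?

Independent Poisson processes superpose: combined rate λ = 1.5 + 0.54 = 2.04 per day.
Over the interval, μ = 2.04 × 4 = 8.16 (4 days).
P(N = 10) = e^(−8.16) · 8.16^10/10! ≈ 0.1031.

0.1031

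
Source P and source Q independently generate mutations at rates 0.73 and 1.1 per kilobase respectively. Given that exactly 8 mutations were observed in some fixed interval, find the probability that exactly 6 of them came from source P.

0.0408

Given the total, each event is independently from source P with probability p = λ_P/(λ_P+λ_Q) = 0.73/1.83 ≈ 0.3989.
So K ~ Binomial(8, 0.73/1.83): P(K = 6) = C(8,6) · (0.73/1.83)^6 · (1.1/1.83)^2 ≈ 0.0408.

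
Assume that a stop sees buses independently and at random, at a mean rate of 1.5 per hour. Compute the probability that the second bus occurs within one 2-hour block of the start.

0.8009

Over the interval, μ = 1.5 × 2 = 3 (a 2-hour block = 2 hours).
The second arrival falls in the interval iff at least 2 events occur there: P(S_2 ≤ t) = P(N ≥ 2) = 1 − P(N ≤ 1) ≈ 0.8009.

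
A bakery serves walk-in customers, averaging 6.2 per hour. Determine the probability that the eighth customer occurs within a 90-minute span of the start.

Over the interval, μ = 6.2 × 1.5 = 9.3 (a 90-minute span = 1.5 hours).
The eighth arrival falls in the interval iff at least 8 events occur there: P(S_8 ≤ t) = P(N ≥ 8) = 1 − P(N ≤ 7) ≈ 0.7100.

0.7100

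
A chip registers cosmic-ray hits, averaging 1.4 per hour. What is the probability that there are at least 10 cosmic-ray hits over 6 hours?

0.3341

Over the interval, μ = 1.4 × 6 = 8.4 (6 hours).
P(N ≥ 10) = 1 − P(N ≤ 9) = 1 − Σ_{j=0}^{9} e^(−μ) μ^j/j! ≈ 0.3341.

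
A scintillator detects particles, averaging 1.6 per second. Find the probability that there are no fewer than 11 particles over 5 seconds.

0.1841

Over the interval, μ = 1.6 × 5 = 8 (5 seconds).
P(N ≥ 11) = 1 − P(N ≤ 10) = 1 − Σ_{j=0}^{10} e^(−μ) μ^j/j! ≈ 0.1841.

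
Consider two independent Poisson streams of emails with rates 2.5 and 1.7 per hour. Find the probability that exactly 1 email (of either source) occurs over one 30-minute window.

0.2572

Independent Poisson processes superpose: combined rate λ = 2.5 + 1.7 = 4.2 per hour.
Over the interval, μ = 4.2 × 0.5 = 2.1 (a 30-minute window = 0.5 hours).
P(N = 1) = e^(−2.1) · 2.1^1/1! ≈ 0.2572.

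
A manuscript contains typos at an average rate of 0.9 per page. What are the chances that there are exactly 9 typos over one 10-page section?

Over the interval, μ = 0.9 × 10 = 9 (a 10-page section = 10 pages).
P(N = 9) = e^(−μ) μ^9/9! = e^(−9) · 9^9/362880 ≈ 0.1318.

0.1318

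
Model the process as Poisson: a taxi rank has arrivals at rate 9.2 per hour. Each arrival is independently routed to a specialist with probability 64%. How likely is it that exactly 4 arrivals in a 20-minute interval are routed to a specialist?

0.0869

Thinning: the arrivals that are routed to a specialist themselves form a Poisson process with rate 0.64 × 9.2 = 5.888 per hour.
Over the interval, μ = 5.888 × 1/3 ≈ 1.96267 (a 20-minute interval = 1/3 hours).
P(N = 4) = e^(−1.96267) · 1.96267^4/4! ≈ 0.0869.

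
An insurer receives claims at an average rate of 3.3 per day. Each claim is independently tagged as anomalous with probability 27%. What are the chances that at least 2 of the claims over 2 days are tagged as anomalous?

Thinning: the claims that are tagged as anomalous themselves form a Poisson process with rate 0.27 × 3.3 = 0.891 per day.
Over the interval, μ = 0.891 × 2 = 1.782 (2 days).
P(N ≥ 2) = 1 − P(N ≤ 1) ≈ 0.5318.

0.5318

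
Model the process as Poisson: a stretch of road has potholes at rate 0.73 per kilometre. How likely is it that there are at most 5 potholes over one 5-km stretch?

0.8372

Over the interval, μ = 0.73 × 5 = 3.65 (a 5-km stretch = 5 kilometres).
P(N ≤ 5) = Σ_{j=0}^{5} e^(−μ) μ^j/j! ≈ 0.8372.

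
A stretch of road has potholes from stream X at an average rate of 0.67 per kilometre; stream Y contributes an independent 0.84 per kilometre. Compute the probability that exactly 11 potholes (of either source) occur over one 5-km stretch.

0.0599

Independent Poisson processes superpose: combined rate λ = 0.67 + 0.84 = 1.51 per kilometre.
Over the interval, μ = 1.51 × 5 = 7.55 (a 5-km stretch = 5 kilometres).
P(N = 11) = e^(−7.55) · 7.55^11/11! ≈ 0.0599.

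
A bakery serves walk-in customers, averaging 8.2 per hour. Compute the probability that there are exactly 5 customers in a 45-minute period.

0.1564

Over the interval, μ = 8.2 × 0.75 = 6.15 (a 45-minute period = 0.75 hours).
P(N = 5) = e^(−μ) μ^5/5! = e^(−6.15) · 6.15^5/120 ≈ 0.1564.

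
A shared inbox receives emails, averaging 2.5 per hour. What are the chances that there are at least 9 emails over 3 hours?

Over the interval, μ = 2.5 × 3 = 7.5 (3 hours).
P(N ≥ 9) = 1 − P(N ≤ 8) = 1 − Σ_{j=0}^{8} e^(−μ) μ^j/j! ≈ 0.3380.

0.3380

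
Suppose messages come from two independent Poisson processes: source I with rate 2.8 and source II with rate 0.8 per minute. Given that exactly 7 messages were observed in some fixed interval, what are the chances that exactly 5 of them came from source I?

0.2952

Given the total, each event is independently from source I with probability p = λ_I/(λ_I+λ_II) = 2.8/3.6 ≈ 0.7778.
So K ~ Binomial(7, 2.8/3.6): P(K = 5) = C(7,5) · (2.8/3.6)^5 · (0.8/3.6)^2 ≈ 0.2952.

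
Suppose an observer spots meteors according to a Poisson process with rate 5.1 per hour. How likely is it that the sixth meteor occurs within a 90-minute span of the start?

Over the interval, μ = 5.1 × 1.5 = 7.65 (a 90-minute span = 1.5 hours).
The sixth arrival falls in the interval iff at least 6 events occur there: P(S_6 ≤ t) = P(N ≥ 6) = 1 − P(N ≤ 5) ≈ 0.7746.

0.7746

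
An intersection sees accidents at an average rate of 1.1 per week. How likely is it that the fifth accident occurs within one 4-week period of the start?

Over the interval, μ = 1.1 × 4 = 4.4 (a 4-week period = 4 weeks).
The fifth arrival falls in the interval iff at least 5 events occur there: P(S_5 ≤ t) = P(N ≥ 5) = 1 − P(N ≤ 4) ≈ 0.4488.

0.4488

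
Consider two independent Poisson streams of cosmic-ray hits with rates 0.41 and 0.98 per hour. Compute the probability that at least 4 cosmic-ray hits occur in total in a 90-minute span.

Independent Poisson processes superpose: combined rate λ = 0.41 + 0.98 = 1.39 per hour.
Over the interval, μ = 1.39 × 1.5 = 2.085 (a 90-minute span = 1.5 hours).
P(N ≥ 4) = 1 − P(N ≤ 3) ≈ 0.1585.

0.1585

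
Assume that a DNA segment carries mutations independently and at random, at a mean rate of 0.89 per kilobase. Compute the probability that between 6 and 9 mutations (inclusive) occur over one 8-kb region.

0.5325

Over the interval, μ = 0.89 × 8 = 7.12 (an 8-kb region = 8 kilobases).
P(6 ≤ N ≤ 9) = Σ_{j=6}^{9} e^(−7.12) · 7.12^j/j! ≈ 0.5325.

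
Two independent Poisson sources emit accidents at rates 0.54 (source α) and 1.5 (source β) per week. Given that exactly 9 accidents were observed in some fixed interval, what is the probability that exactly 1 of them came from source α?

0.2036

Given the total, each event is independently from source α with probability p = λ_α/(λ_α+λ_β) = 0.54/2.04 ≈ 0.2647.
So K ~ Binomial(9, 0.54/2.04): P(K = 1) = C(9,1) · (0.54/2.04)^1 · (1.5/2.04)^8 ≈ 0.2036.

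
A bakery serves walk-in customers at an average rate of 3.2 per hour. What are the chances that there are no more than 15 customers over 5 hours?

0.4667

Over the interval, μ = 3.2 × 5 = 16 (5 hours).
P(N ≤ 15) = Σ_{j=0}^{15} e^(−μ) μ^j/j! ≈ 0.4667.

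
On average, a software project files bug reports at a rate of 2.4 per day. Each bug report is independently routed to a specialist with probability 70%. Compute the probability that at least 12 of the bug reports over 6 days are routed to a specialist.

Thinning: the bug reports that are routed to a specialist themselves form a Poisson process with rate 0.7 × 2.4 = 1.68 per day.
Over the interval, μ = 1.68 × 6 = 10.08 (6 days).
P(N ≥ 12) = 1 − P(N ≤ 11) ≈ 0.3124.

0.3124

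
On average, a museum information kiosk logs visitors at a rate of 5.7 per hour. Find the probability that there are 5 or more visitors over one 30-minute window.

Over the interval, μ = 5.7 × 0.5 = 2.85 (a 30-minute window = 0.5 hours).
P(N ≥ 5) = 1 − P(N ≤ 4) = 1 − Σ_{j=0}^{4} e^(−μ) μ^j/j! ≈ 0.1602.

0.1602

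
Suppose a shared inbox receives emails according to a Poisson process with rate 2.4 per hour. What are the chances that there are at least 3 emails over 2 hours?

Over the interval, μ = 2.4 × 2 = 4.8 (2 hours).
P(N ≥ 3) = 1 − P(N ≤ 2) = 1 − Σ_{j=0}^{2} e^(−μ) μ^j/j! ≈ 0.8575.

0.8575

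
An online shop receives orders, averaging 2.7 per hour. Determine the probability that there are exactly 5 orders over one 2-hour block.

Over the interval, μ = 2.7 × 2 = 5.4 (a 2-hour block = 2 hours).
P(N = 5) = e^(−μ) μ^5/5! = e^(−5.4) · 5.4^5/120 ≈ 0.1728.

0.1728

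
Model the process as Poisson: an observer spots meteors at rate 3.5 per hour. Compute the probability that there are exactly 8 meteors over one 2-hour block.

Over the interval, μ = 3.5 × 2 = 7 (a 2-hour block = 2 hours).
P(N = 8) = e^(−μ) μ^8/8! = e^(−7) · 7^8/40320 ≈ 0.1304.

0.1304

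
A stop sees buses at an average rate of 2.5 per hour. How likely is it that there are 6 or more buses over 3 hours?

0.7586

Over the interval, μ = 2.5 × 3 = 7.5 (3 hours).
P(N ≥ 6) = 1 − P(N ≤ 5) = 1 − Σ_{j=0}^{5} e^(−μ) μ^j/j! ≈ 0.7586.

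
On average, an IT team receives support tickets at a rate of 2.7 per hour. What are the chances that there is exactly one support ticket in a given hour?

With mean μ = 2.7 per hour,
P(N = 1) = e^(−μ) μ^1/1! = e^(−2.7) · 2.7^1/1 ≈ 0.1815.

0.1815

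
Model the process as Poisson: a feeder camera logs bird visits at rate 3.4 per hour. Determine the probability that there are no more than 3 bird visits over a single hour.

0.5584

With mean μ = 3.4 per hour,
P(N ≤ 3) = Σ_{j=0}^{3} e^(−μ) μ^j/j! ≈ 0.5584.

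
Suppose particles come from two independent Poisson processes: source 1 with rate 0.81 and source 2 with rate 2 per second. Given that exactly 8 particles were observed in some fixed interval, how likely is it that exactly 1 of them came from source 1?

0.2134

Given the total, each event is independently from source 1 with probability p = λ_1/(λ_1+λ_2) = 0.81/2.81 ≈ 0.2883.
So K ~ Binomial(8, 0.81/2.81): P(K = 1) = C(8,1) · (0.81/2.81)^1 · (2/2.81)^7 ≈ 0.2134.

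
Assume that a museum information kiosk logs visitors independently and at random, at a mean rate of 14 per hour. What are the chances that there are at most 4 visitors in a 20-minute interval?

0.5008

Over the interval, μ = 14 × 1/3 ≈ 4.66667 (a 20-minute interval = 1/3 hours).
P(N ≤ 4) = Σ_{j=0}^{4} e^(−μ) μ^j/j! ≈ 0.5008.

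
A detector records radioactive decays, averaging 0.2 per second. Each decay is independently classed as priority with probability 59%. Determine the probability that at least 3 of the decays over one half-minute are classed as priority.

Thinning: the decays that are classed as priority themselves form a Poisson process with rate 0.59 × 0.2 = 0.118 per second.
Over the interval, μ = 0.118 × 30 = 3.54 (a half-minute = 30 seconds).
P(N ≥ 3) = 1 − P(N ≤ 2) ≈ 0.6865.

0.6865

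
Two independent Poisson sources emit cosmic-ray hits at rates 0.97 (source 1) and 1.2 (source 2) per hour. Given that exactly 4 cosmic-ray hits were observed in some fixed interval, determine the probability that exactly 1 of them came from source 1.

Given the total, each event is independently from source 1 with probability p = λ_1/(λ_1+λ_2) = 0.97/2.17 ≈ 0.4470.
So K ~ Binomial(4, 0.97/2.17): P(K = 1) = C(4,1) · (0.97/2.17)^1 · (1.2/2.17)^3 ≈ 0.3024.

0.3024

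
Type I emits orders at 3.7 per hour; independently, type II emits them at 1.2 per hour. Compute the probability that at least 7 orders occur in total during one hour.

0.2233

Independent Poisson processes superpose: combined rate λ = 3.7 + 1.2 = 4.9 per hour.
So μ = 4.9.
P(N ≥ 7) = 1 − P(N ≤ 6) ≈ 0.2233.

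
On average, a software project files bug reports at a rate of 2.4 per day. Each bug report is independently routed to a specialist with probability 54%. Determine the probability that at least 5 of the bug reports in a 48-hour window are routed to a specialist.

Thinning: the bug reports that are routed to a specialist themselves form a Poisson process with rate 0.54 × 2.4 = 1.296 per day.
Over the interval, μ = 1.296 × 2 = 2.592 (a 48-hour window = 2 days).
P(N ≥ 5) = 1 − P(N ≤ 4) ≈ 0.1214.

0.1214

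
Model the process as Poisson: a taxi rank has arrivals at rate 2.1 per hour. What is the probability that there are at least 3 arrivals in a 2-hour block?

0.7898

Over the interval, μ = 2.1 × 2 = 4.2 (a 2-hour block = 2 hours).
P(N ≥ 3) = 1 − P(N ≤ 2) = 1 − Σ_{j=0}^{2} e^(−μ) μ^j/j! ≈ 0.7898.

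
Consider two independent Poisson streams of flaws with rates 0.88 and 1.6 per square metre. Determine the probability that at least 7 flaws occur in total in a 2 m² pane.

0.2320

Independent Poisson processes superpose: combined rate λ = 0.88 + 1.6 = 2.48 per square metre.
Over the interval, μ = 2.48 × 2 = 4.96 (a 2 m² pane = 2 square metres).
P(N ≥ 7) = 1 − P(N ≤ 6) ≈ 0.2320.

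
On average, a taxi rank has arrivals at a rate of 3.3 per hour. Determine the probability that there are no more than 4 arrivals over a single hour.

With mean μ = 3.3 per hour,
P(N ≤ 4) = Σ_{j=0}^{4} e^(−μ) μ^j/j! ≈ 0.7626.

0.7626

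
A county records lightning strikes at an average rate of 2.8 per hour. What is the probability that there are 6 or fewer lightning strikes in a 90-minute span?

0.8675

Over the interval, μ = 2.8 × 1.5 = 4.2 (a 90-minute span = 1.5 hours).
P(N ≤ 6) = Σ_{j=0}^{6} e^(−μ) μ^j/j! ≈ 0.8675.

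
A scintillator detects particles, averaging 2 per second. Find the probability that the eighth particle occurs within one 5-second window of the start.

0.7798

Over the interval, μ = 2 × 5 = 10 (a 5-second window = 5 seconds).
The eighth arrival falls in the interval iff at least 8 events occur there: P(S_8 ≤ t) = P(N ≥ 8) = 1 − P(N ≤ 7) ≈ 0.7798.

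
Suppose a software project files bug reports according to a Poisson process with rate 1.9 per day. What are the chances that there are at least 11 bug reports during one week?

0.7732

Over the interval, μ = 1.9 × 7 = 13.3 (a week = 7 days).
P(N ≥ 11) = 1 − P(N ≤ 10) = 1 − Σ_{j=0}^{10} e^(−μ) μ^j/j! ≈ 0.7732.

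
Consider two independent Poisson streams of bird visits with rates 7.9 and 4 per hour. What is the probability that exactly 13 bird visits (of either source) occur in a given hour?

0.1046

Independent Poisson processes superpose: combined rate λ = 7.9 + 4 = 11.9 per hour.
So μ = 11.9.
P(N = 13) = e^(−11.9) · 11.9^13/13! ≈ 0.1046.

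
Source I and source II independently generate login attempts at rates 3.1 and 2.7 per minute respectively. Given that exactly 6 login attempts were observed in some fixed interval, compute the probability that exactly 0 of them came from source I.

Given the total, each event is independently from source I with probability p = λ_I/(λ_I+λ_II) = 3.1/5.8 ≈ 0.5345.
So K ~ Binomial(6, 3.1/5.8): P(K = 0) = C(6,0) · (3.1/5.8)^0 · (2.7/5.8)^6 ≈ 0.0102.

0.0102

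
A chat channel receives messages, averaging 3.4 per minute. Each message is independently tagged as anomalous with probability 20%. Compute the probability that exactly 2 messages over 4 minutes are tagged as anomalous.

Thinning: the messages that are tagged as anomalous themselves form a Poisson process with rate 0.2 × 3.4 = 0.68 per minute.
Over the interval, μ = 0.68 × 4 = 2.72 (4 minutes).
P(N = 2) = e^(−2.72) · 2.72^2/2! ≈ 0.2437.

0.2437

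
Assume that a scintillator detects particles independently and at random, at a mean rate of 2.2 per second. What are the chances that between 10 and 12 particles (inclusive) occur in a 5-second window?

Over the interval, μ = 2.2 × 5 = 11 (a 5-second window = 5 seconds).
P(10 ≤ N ≤ 12) = Σ_{j=10}^{12} e^(−11) · 11^j/j! ≈ 0.3482.

0.3482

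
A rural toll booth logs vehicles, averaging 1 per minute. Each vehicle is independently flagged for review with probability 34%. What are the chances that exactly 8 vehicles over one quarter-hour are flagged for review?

0.0692

Thinning: the vehicles that are flagged for review themselves form a Poisson process with rate 0.34 × 1 = 0.34 per minute.
Over the interval, μ = 0.34 × 15 = 5.1 (a quarter-hour = 15 minutes).
P(N = 8) = e^(−5.1) · 5.1^8/8! ≈ 0.0692.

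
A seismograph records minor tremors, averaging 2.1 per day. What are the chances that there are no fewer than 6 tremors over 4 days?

0.8427

Over the interval, μ = 2.1 × 4 = 8.4 (4 days).
P(N ≥ 6) = 1 − P(N ≤ 5) = 1 − Σ_{j=0}^{5} e^(−μ) μ^j/j! ≈ 0.8427.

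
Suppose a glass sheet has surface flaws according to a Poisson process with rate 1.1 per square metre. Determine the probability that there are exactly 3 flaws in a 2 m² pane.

0.1966

Over the interval, μ = 1.1 × 2 = 2.2 (a 2 m² pane = 2 square metres).
P(N = 3) = e^(−μ) μ^3/3! = e^(−2.2) · 2.2^3/6 ≈ 0.1966.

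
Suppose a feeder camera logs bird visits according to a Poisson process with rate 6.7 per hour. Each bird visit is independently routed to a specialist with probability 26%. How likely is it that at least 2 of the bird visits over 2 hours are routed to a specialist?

Thinning: the bird visits that are routed to a specialist themselves form a Poisson process with rate 0.26 × 6.7 = 1.742 per hour.
Over the interval, μ = 1.742 × 2 = 3.484 (2 hours).
P(N ≥ 2) = 1 − P(N ≤ 1) ≈ 0.8624.

0.8624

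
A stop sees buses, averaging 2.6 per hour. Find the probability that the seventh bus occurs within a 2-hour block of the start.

Over the interval, μ = 2.6 × 2 = 5.2 (a 2-hour block = 2 hours).
The seventh arrival falls in the interval iff at least 7 events occur there: P(S_7 ≤ t) = P(N ≥ 7) = 1 − P(N ≤ 6) ≈ 0.2676.

0.2676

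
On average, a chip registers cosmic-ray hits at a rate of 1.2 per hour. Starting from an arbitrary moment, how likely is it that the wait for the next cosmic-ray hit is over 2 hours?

0.0907

The wait for the next event is exponential with rate λ = 1.2 per hour.
P(T > 2) = e^(−λt) = e^(−1.2 × 2) = e^(−2.4) ≈ 0.0907.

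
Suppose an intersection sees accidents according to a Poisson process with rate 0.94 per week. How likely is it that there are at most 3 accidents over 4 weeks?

Over the interval, μ = 0.94 × 4 = 3.76 (4 weeks).
P(N ≤ 3) = Σ_{j=0}^{3} e^(−μ) μ^j/j! ≈ 0.4817.

0.4817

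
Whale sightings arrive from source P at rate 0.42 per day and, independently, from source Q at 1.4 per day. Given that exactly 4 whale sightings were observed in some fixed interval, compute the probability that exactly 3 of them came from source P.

Given the total, each event is independently from source P with probability p = λ_P/(λ_P+λ_Q) = 0.42/1.82 ≈ 0.2308.
So K ~ Binomial(4, 0.42/1.82): P(K = 3) = C(4,3) · (0.42/1.82)^3 · (1.4/1.82)^1 ≈ 0.0378.

0.0378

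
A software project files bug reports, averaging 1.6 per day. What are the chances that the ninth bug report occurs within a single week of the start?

0.7853

Over the interval, μ = 1.6 × 7 = 11.2 (a week = 7 days).
The ninth arrival falls in the interval iff at least 9 events occur there: P(S_9 ≤ t) = P(N ≥ 9) = 1 − P(N ≤ 8) ≈ 0.7853.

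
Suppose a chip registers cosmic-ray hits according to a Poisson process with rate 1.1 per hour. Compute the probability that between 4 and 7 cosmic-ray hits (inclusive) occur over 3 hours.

0.3999

Over the interval, μ = 1.1 × 3 = 3.3 (3 hours).
P(4 ≤ N ≤ 7) = Σ_{j=4}^{7} e^(−3.3) · 3.3^j/j! ≈ 0.3999.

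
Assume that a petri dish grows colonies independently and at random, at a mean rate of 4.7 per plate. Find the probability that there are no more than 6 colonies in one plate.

0.8046

With mean μ = 4.7 per plate,
P(N ≤ 6) = Σ_{j=0}^{6} e^(−μ) μ^j/j! ≈ 0.8046.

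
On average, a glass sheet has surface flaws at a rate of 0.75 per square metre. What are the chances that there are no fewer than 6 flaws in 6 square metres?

0.2971

Over the interval, μ = 0.75 × 6 = 4.5 (6 square metres).
P(N ≥ 6) = 1 − P(N ≤ 5) = 1 − Σ_{j=0}^{5} e^(−μ) μ^j/j! ≈ 0.2971.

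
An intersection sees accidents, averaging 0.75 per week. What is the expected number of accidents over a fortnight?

1.5

E[N] = λt = 0.75 × 2 = 1.5 (a fortnight = 2 weeks).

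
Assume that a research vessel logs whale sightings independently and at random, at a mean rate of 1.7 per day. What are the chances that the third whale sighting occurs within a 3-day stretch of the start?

Over the interval, μ = 1.7 × 3 = 5.1 (a 3-day stretch = 3 days).
The third arrival falls in the interval iff at least 3 events occur there: P(S_3 ≤ t) = P(N ≥ 3) = 1 − P(N ≤ 2) ≈ 0.8835.

0.8835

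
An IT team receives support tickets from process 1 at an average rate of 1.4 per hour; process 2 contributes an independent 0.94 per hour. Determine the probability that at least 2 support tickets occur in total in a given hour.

Independent Poisson processes superpose: combined rate λ = 1.4 + 0.94 = 2.34 per hour.
So μ = 2.34.
P(N ≥ 2) = 1 − P(N ≤ 1) ≈ 0.6783.

0.6783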